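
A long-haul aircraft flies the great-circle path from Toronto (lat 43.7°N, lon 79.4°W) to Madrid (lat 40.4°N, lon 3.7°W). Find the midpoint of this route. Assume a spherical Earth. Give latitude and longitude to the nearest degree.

From cos δ = sin φ₁ sin φ₂ + cos φ₁ cos φ₂ cos Δλ, the central angle is δ ≈ 0.947 rad (54.3°).
Interpolate at f = 1/2 with slerp weights a = sin((1−f)δ)/sin δ ≈ 0.562, b = sin(fδ)/sin δ ≈ 0.562.
p = a·p₁ + b·p₂ ≈ (0.502, -0.427, 0.752); φ = arcsin(p_z) ≈ 48.79°, λ = atan2(p_y, p_x) ≈ -40.39°.

≈ lat 49°N, lon 40°W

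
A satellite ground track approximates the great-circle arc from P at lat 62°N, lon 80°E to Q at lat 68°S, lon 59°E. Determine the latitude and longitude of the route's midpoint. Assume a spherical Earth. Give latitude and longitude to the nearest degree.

≈ lat 3°S, lon 71°E

Write both endpoints as unit vectors p₁, p₂ with components (cos φ cos λ, cos φ sin λ, sin φ).
The central angle between the endpoints is δ = arccos(p₁·p₂) ≈ 2.284 rad (130.9°).
Interpolate at f = 1/2 with slerp weights a = sin((1−f)δ)/sin δ ≈ 1.203, b = sin(fδ)/sin δ ≈ 1.203.
p = a·p₁ + b·p₂ ≈ (0.330, 0.942, -0.053); φ = arcsin(p_z) ≈ -3.05°, λ = atan2(p_y, p_x) ≈ 70.69°.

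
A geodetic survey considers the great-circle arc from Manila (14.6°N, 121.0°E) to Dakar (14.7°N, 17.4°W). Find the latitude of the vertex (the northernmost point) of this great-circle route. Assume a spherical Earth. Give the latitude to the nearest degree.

The great circle lies in the plane with unit normal n̂ = (p₁ × p₂)/|p₁ × p₂|.
Here n̂_z ≈ -0.805; the vertex latitude is φ_max = arccos|n̂_z| ≈ 36.4°.
Check via Clairaut: cos φ_max = |cos φ₁| · sin C = cos(14.6°)·sin(56.3°) ≈ 0.805, again giving ≈ 36.4°.

≈ 36°N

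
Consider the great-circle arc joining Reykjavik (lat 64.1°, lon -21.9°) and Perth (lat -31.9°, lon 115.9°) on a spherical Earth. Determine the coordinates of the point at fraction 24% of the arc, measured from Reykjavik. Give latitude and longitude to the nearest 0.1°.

The haversine formula gives a central angle δ ≈ 2.419 rad (138.6°) between the endpoints.
Interpolate at f = 0.24 with slerp weights a = sin((1−f)δ)/sin δ ≈ 1.458, b = sin(fδ)/sin δ ≈ 0.829.
p = a·p₁ + b·p₂ ≈ (0.283, 0.396, 0.874); φ = arcsin(p_z) ≈ 60.87°, λ = atan2(p_y, p_x) ≈ 54.39°.

≈ lat 60.9°, lon 54.4°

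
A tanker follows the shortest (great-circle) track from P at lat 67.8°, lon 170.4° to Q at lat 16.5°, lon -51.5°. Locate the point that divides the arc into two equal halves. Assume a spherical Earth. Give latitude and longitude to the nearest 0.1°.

Write both endpoints as unit vectors p₁, p₂ with components (cos φ cos λ, cos φ sin λ, sin φ).
The central angle between the endpoints is δ = arccos(p₁·p₂) ≈ 1.577 rad (90.4°).
Interpolate at f = 1/2 with slerp weights a = sin((1−f)δ)/sin δ ≈ 0.709, b = sin(fδ)/sin δ ≈ 0.709.
p = a·p₁ + b·p₂ ≈ (0.159, -0.488, 0.858); φ = arcsin(p_z) ≈ 59.14°, λ = atan2(p_y, p_x) ≈ -71.93°.

≈ lat 59.1°, lon -71.9°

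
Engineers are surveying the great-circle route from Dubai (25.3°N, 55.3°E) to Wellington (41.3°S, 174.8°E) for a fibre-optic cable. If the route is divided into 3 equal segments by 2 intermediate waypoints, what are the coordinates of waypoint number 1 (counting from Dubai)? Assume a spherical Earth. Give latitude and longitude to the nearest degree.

≈ 2°S, 90°E

From cos δ = sin φ₁ sin φ₂ + cos φ₁ cos φ₂ cos Δλ, the central angle is δ ≈ 2.235 rad (128.1°).
Interpolate at f = 1/3 with slerp weights a = sin((1−f)δ)/sin δ ≈ 1.266, b = sin(fδ)/sin δ ≈ 0.861.
p = a·p₁ + b·p₂ ≈ (0.007, 1.000, -0.027); φ = arcsin(p_z) ≈ -1.57°, λ = atan2(p_y, p_x) ≈ 89.58°.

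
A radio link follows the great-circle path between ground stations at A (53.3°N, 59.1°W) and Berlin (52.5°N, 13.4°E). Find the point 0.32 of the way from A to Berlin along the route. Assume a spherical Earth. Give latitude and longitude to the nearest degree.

≈ (58°N, 37°W)

From cos δ = sin φ₁ sin φ₂ + cos φ₁ cos φ₂ cos Δλ, the central angle is δ ≈ 0.730 rad (41.8°).
Interpolate at f = 0.32 with slerp weights a = sin((1−f)δ)/sin δ ≈ 0.714, b = sin(fδ)/sin δ ≈ 0.347.
p = a·p₁ + b·p₂ ≈ (0.425, -0.317, 0.848); φ = arcsin(p_z) ≈ 57.99°, λ = atan2(p_y, p_x) ≈ -36.76°.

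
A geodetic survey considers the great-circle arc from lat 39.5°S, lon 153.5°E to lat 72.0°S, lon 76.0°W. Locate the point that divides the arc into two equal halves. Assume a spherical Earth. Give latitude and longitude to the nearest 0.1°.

The haversine formula gives a central angle δ ≈ 1.104 rad (63.3°) between the endpoints.
Interpolate at f = 1/2 with slerp weights a = sin((1−f)δ)/sin δ ≈ 0.587, b = sin(fδ)/sin δ ≈ 0.587.
p = a·p₁ + b·p₂ ≈ (-0.362, 0.026, -0.932); φ = arcsin(p_z) ≈ -68.74°, λ = atan2(p_y, p_x) ≈ 175.87°.

≈ lat 68.7°S, lon 175.9°E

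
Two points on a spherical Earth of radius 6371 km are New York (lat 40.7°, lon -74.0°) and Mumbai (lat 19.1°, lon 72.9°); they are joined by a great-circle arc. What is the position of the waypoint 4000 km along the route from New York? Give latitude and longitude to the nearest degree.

≈ lat 64°, lon -26°

The haversine formula gives a central angle δ ≈ 1.968 rad (112.8°) between the endpoints. The total great-circle distance is δ·R ≈ 1.968 × 6371 ≈ 12538 km, so the target fraction is f = 4000/12538 ≈ 0.319.
Interpolate at f ≈ 0.319 with slerp weights a = sin((1−f)δ)/sin δ ≈ 1.056, b = sin(fδ)/sin δ ≈ 0.637.
p = a·p₁ + b·p₂ ≈ (0.398, -0.194, 0.897); φ = arcsin(p_z) ≈ 63.74°, λ = atan2(p_y, p_x) ≈ -26.01°.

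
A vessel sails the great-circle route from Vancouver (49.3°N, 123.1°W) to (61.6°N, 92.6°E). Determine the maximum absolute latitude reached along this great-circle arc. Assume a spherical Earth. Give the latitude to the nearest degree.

≈ 79°N

The great circle lies in the plane with unit normal n̂ = (p₁ × p₂)/|p₁ × p₂|.
Here n̂_z ≈ -0.199; the vertex latitude is φ_max = arccos|n̂_z| ≈ 78.5°.
Check via Clairaut: cos φ_max = |cos φ₁| · sin C = cos(49.3°)·sin(17.8°) ≈ 0.199, again giving ≈ 78.5°.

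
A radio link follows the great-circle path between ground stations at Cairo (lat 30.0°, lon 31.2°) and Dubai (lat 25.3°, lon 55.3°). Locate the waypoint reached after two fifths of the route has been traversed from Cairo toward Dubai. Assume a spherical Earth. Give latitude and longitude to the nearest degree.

From cos δ = sin φ₁ sin φ₂ + cos φ₁ cos φ₂ cos Δλ, the central angle is δ ≈ 0.381 rad (21.8°).
Interpolate at f = 2/5 with slerp weights a = sin((1−f)δ)/sin δ ≈ 0.609, b = sin(fδ)/sin δ ≈ 0.408.
p = a·p₁ + b·p₂ ≈ (0.662, 0.577, 0.479); φ = arcsin(p_z) ≈ 28.63°, λ = atan2(p_y, p_x) ≈ 41.09°.

≈ lat 29°, lon 41°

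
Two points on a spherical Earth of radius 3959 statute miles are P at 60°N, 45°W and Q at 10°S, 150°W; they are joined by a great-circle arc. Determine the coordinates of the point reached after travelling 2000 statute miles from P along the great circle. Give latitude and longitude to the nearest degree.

From cos δ = sin φ₁ sin φ₂ + cos φ₁ cos φ₂ cos Δλ, the central angle is δ ≈ 1.852 rad (106.1°). The total great-circle distance is δ·R ≈ 1.852 × 3959 ≈ 7333 mi, so the target fraction is f = 2000/7333 ≈ 0.273.
Interpolate at f ≈ 0.273 with slerp weights a = sin((1−f)δ)/sin δ ≈ 1.015, b = sin(fδ)/sin δ ≈ 0.504.
p = a·p₁ + b·p₂ ≈ (-0.071, -0.607, 0.792); φ = arcsin(p_z) ≈ 52.33°, λ = atan2(p_y, p_x) ≈ -96.65°.

≈ 52°N, 97°W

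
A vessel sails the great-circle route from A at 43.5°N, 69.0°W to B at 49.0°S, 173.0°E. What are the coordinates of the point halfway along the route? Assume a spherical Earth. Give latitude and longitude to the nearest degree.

From cos δ = sin φ₁ sin φ₂ + cos φ₁ cos φ₂ cos Δλ, the central angle is δ ≈ 2.408 rad (138.0°).
Interpolate at f = 1/2 with slerp weights a = sin((1−f)δ)/sin δ ≈ 1.395, b = sin(fδ)/sin δ ≈ 1.395.
p = a·p₁ + b·p₂ ≈ (-0.546, -0.833, -0.093); φ = arcsin(p_z) ≈ -5.31°, λ = atan2(p_y, p_x) ≈ -123.23°.

≈ 5°S, 123°W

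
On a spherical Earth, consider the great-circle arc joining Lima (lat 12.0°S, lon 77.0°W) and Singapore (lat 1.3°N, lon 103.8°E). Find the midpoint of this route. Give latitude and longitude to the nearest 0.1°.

≈ lat 82.1°S, lon 136.0°E

Convert each endpoint to a unit vector on the sphere (x = cos φ cos λ, y = cos φ sin λ, z = sin φ).
The central angle between the endpoints is δ = arccos(p₁·p₂) ≈ 2.954 rad (169.3°).
Interpolate at f = 1/2 with slerp weights a = sin((1−f)δ)/sin δ ≈ 5.348, b = sin(fδ)/sin δ ≈ 5.348.
p = a·p₁ + b·p₂ ≈ (-0.099, 0.095, -0.991); φ = arcsin(p_z) ≈ -82.12°, λ = atan2(p_y, p_x) ≈ 136.00°.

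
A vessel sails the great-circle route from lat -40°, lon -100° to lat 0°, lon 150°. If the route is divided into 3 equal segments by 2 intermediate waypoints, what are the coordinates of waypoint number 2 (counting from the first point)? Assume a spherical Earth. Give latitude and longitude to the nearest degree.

≈ lat -22°, lon 178°

Write both endpoints as unit vectors p₁, p₂ with components (cos φ cos λ, cos φ sin λ, sin φ).
The central angle between the endpoints is δ = arccos(p₁·p₂) ≈ 1.836 rad (105.2°).
Interpolate at f = 2/3 with slerp weights a = sin((1−f)δ)/sin δ ≈ 0.595, b = sin(fδ)/sin δ ≈ 0.974.
p = a·p₁ + b·p₂ ≈ (-0.923, 0.038, -0.383); φ = arcsin(p_z) ≈ -22.50°, λ = atan2(p_y, p_x) ≈ 177.63°.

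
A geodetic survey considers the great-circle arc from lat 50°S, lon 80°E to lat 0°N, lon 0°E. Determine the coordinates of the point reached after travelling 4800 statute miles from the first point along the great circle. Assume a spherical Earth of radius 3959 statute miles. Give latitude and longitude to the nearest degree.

≈ lat 11°S, lon 9°E

The haversine formula gives a central angle δ ≈ 1.459 rad (83.6°) between the endpoints. The total great-circle distance is δ·R ≈ 1.459 × 3959 ≈ 5776 mi, so the target fraction is f = 4800/5776 ≈ 0.831.
Interpolate at f ≈ 0.831 with slerp weights a = sin((1−f)δ)/sin δ ≈ 0.246, b = sin(fδ)/sin δ ≈ 0.942.
p = a·p₁ + b·p₂ ≈ (0.970, 0.155, -0.188); φ = arcsin(p_z) ≈ -10.84°, λ = atan2(p_y, p_x) ≈ 9.11°.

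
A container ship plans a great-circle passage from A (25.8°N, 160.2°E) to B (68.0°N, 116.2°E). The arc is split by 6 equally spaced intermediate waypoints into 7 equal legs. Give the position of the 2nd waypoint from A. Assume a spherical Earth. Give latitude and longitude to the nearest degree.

Convert each endpoint to a unit vector on the sphere (x = cos φ cos λ, y = cos φ sin λ, z = sin φ).
The central angle between the endpoints is δ = arccos(p₁·p₂) ≈ 0.868 rad (49.7°).
Interpolate at f = 2/7 with slerp weights a = sin((1−f)δ)/sin δ ≈ 0.762, b = sin(fδ)/sin δ ≈ 0.322.
p = a·p₁ + b·p₂ ≈ (-0.698, 0.340, 0.630); φ = arcsin(p_z) ≈ 39.03°, λ = atan2(p_y, p_x) ≈ 154.01°.

≈ (39°N, 154°E)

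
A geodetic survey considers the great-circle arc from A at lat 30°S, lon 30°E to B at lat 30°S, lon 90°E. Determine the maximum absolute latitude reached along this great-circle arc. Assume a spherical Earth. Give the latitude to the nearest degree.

≈ 34°S

The great circle lies in the plane with unit normal n̂ = (p₁ × p₂)/|p₁ × p₂|.
Here n̂_z ≈ +0.832; the vertex latitude is φ_max = arccos|n̂_z| ≈ 33.7°.
Check via Clairaut: cos φ_max = |cos φ₁| · sin C = cos(30.0°)·sin(106.1°) ≈ 0.832, again giving ≈ 33.7°.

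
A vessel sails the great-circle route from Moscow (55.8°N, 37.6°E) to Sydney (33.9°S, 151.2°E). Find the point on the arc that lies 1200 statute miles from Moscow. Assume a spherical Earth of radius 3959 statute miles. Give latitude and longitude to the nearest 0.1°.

Convert each endpoint to a unit vector on the sphere (x = cos φ cos λ, y = cos φ sin λ, z = sin φ).
The central angle between the endpoints is δ = arccos(p₁·p₂) ≈ 2.276 rad (130.4°). The total great-circle distance is δ·R ≈ 2.276 × 3959 ≈ 9010 mi, so the target fraction is f = 1200/9010 ≈ 0.133.
Interpolate at f ≈ 0.133 with slerp weights a = sin((1−f)δ)/sin δ ≈ 1.208, b = sin(fδ)/sin δ ≈ 0.392.
p = a·p₁ + b·p₂ ≈ (0.253, 0.571, 0.781); φ = arcsin(p_z) ≈ 51.34°, λ = atan2(p_y, p_x) ≈ 66.10°.

≈ 51.3°N, 66.1°E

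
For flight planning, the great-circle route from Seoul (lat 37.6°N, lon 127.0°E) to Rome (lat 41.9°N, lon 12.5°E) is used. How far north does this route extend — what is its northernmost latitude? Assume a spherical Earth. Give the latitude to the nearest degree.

The great circle lies in the plane with unit normal n̂ = (p₁ × p₂)/|p₁ × p₂|.
Here n̂_z ≈ -0.544; the vertex latitude is φ_max = arccos|n̂_z| ≈ 57.1°.
Check via Clairaut: cos φ_max = |cos φ₁| · sin C = cos(37.6°)·sin(43.4°) ≈ 0.544, again giving ≈ 57.1°.

≈ 57°N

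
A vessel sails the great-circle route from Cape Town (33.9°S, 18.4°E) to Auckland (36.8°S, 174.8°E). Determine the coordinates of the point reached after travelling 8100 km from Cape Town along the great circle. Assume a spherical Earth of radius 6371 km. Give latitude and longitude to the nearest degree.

≈ 66°S, 147°E

Convert each endpoint to a unit vector on the sphere (x = cos φ cos λ, y = cos φ sin λ, z = sin φ).
The central angle between the endpoints is δ = arccos(p₁·p₂) ≈ 1.849 rad (106.0°). The total great-circle distance is δ·R ≈ 1.849 × 6371 ≈ 11782 km, so the target fraction is f = 8100/11782 ≈ 0.687.
Interpolate at f ≈ 0.687 with slerp weights a = sin((1−f)δ)/sin δ ≈ 0.568, b = sin(fδ)/sin δ ≈ 0.994.
p = a·p₁ + b·p₂ ≈ (-0.345, 0.221, -0.912); φ = arcsin(p_z) ≈ -65.81°, λ = atan2(p_y, p_x) ≈ 147.36°.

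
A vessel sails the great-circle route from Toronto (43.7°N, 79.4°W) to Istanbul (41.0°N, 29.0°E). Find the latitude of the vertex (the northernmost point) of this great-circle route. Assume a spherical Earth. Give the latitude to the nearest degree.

The great circle lies in the plane with unit normal n̂ = (p₁ × p₂)/|p₁ × p₂|.
Here n̂_z ≈ +0.539; the vertex latitude is φ_max = arccos|n̂_z| ≈ 57.4°.
Check via Clairaut: cos φ_max = |cos φ₁| · sin C = cos(43.7°)·sin(48.3°) ≈ 0.539, again giving ≈ 57.4°.

≈ 57°N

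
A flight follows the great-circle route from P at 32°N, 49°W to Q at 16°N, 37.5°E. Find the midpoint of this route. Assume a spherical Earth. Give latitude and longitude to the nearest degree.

≈ 31°N, 2°W

The haversine formula gives a central angle δ ≈ 1.374 rad (78.7°) between the endpoints.
Interpolate at f = 1/2 with slerp weights a = sin((1−f)δ)/sin δ ≈ 0.647, b = sin(fδ)/sin δ ≈ 0.647.
p = a·p₁ + b·p₂ ≈ (0.853, -0.035, 0.521); φ = arcsin(p_z) ≈ 31.39°, λ = atan2(p_y, p_x) ≈ -2.38°.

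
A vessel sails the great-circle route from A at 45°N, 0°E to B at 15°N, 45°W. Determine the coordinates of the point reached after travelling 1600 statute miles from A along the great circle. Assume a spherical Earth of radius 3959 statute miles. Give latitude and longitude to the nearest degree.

Convert each endpoint to a unit vector on the sphere (x = cos φ cos λ, y = cos φ sin λ, z = sin φ).
The central angle between the endpoints is δ = arccos(p₁·p₂) ≈ 0.842 rad (48.2°). The total great-circle distance is δ·R ≈ 0.842 × 3959 ≈ 3333 mi, so the target fraction is f = 1600/3333 ≈ 0.480.
Interpolate at f ≈ 0.480 with slerp weights a = sin((1−f)δ)/sin δ ≈ 0.568, b = sin(fδ)/sin δ ≈ 0.527.
p = a·p₁ + b·p₂ ≈ (0.762, -0.360, 0.538); φ = arcsin(p_z) ≈ 32.57°, λ = atan2(p_y, p_x) ≈ -25.29°.

≈ 33°N, 25°W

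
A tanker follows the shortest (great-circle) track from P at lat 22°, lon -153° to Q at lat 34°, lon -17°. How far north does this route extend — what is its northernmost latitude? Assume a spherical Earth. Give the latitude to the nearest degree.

The great circle lies in the plane with unit normal n̂ = (p₁ × p₂)/|p₁ × p₂|.
Here n̂_z ≈ +0.569; the vertex latitude is φ_max = arccos|n̂_z| ≈ 55.4°.
Check via Clairaut: cos φ_max = |cos φ₁| · sin C = cos(22.0°)·sin(37.8°) ≈ 0.569, again giving ≈ 55.4°.

≈ 55°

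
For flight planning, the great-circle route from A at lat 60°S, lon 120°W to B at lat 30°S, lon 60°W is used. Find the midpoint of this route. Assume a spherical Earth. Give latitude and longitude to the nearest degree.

≈ lat 49°S, lon 81°W

The haversine formula gives a central angle δ ≈ 0.864 rad (49.5°) between the endpoints.
Interpolate at f = 1/2 with slerp weights a = sin((1−f)δ)/sin δ ≈ 0.551, b = sin(fδ)/sin δ ≈ 0.551.
p = a·p₁ + b·p₂ ≈ (0.101, -0.651, -0.752); φ = arcsin(p_z) ≈ -48.77°, λ = atan2(p_y, p_x) ≈ -81.21°.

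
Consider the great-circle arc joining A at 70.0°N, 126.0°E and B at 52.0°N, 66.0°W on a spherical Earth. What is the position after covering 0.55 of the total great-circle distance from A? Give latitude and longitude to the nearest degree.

Write both endpoints as unit vectors p₁, p₂ with components (cos φ cos λ, cos φ sin λ, sin φ).
The central angle between the endpoints is δ = arccos(p₁·p₂) ≈ 1.007 rad (57.7°).
Interpolate at f = 0.55 with slerp weights a = sin((1−f)δ)/sin δ ≈ 0.518, b = sin(fδ)/sin δ ≈ 0.622.
p = a·p₁ + b·p₂ ≈ (0.052, -0.207, 0.977); φ = arcsin(p_z) ≈ 77.70°, λ = atan2(p_y, p_x) ≈ -75.96°.

≈ 78°N, 76°W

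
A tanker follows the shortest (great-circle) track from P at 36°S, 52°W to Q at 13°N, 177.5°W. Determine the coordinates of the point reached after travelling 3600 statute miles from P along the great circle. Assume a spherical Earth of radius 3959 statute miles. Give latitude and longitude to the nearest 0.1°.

≈ 28.7°S, 114.1°W

Write both endpoints as unit vectors p₁, p₂ with components (cos φ cos λ, cos φ sin λ, sin φ).
The central angle between the endpoints is δ = arccos(p₁·p₂) ≈ 2.202 rad (126.2°). The total great-circle distance is δ·R ≈ 2.202 × 3959 ≈ 8717 mi, so the target fraction is f = 3600/8717 ≈ 0.413.
Interpolate at f ≈ 0.413 with slerp weights a = sin((1−f)δ)/sin δ ≈ 1.191, b = sin(fδ)/sin δ ≈ 0.977.
p = a·p₁ + b·p₂ ≈ (-0.358, -0.801, -0.480); φ = arcsin(p_z) ≈ -28.69°, λ = atan2(p_y, p_x) ≈ -114.10°.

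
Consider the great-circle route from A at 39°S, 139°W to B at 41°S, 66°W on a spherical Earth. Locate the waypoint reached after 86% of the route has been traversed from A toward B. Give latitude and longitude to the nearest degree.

Write both endpoints as unit vectors p₁, p₂ with components (cos φ cos λ, cos φ sin λ, sin φ).
The central angle between the endpoints is δ = arccos(p₁·p₂) ≈ 0.947 rad (54.2°).
Interpolate at f = 0.86 with slerp weights a = sin((1−f)δ)/sin δ ≈ 0.163, b = sin(fδ)/sin δ ≈ 0.896.
p = a·p₁ + b·p₂ ≈ (0.180, -0.701, -0.690); φ = arcsin(p_z) ≈ -43.66°, λ = atan2(p_y, p_x) ≈ -75.63°.

≈ 44°S, 76°W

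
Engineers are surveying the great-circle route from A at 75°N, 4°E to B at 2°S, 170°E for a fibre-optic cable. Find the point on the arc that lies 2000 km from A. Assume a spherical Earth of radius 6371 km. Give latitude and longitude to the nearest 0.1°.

From cos δ = sin φ₁ sin φ₂ + cos φ₁ cos φ₂ cos Δλ, the central angle is δ ≈ 1.859 rad (106.5°). The total great-circle distance is δ·R ≈ 1.859 × 6371 ≈ 11847 km, so the target fraction is f = 2000/11847 ≈ 0.169.
Interpolate at f ≈ 0.169 with slerp weights a = sin((1−f)δ)/sin δ ≈ 1.043, b = sin(fδ)/sin δ ≈ 0.322.
p = a·p₁ + b·p₂ ≈ (-0.048, 0.075, 0.996); φ = arcsin(p_z) ≈ 84.91°, λ = atan2(p_y, p_x) ≈ 122.60°.

≈ 84.9°N, 122.6°E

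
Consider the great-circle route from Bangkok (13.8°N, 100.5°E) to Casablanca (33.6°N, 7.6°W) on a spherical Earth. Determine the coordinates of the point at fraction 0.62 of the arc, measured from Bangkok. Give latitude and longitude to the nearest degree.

≈ (39°N, 38°E)

Write both endpoints as unit vectors p₁, p₂ with components (cos φ cos λ, cos φ sin λ, sin φ).
The central angle between the endpoints is δ = arccos(p₁·p₂) ≈ 1.690 rad (96.9°).
Interpolate at f = 0.62 with slerp weights a = sin((1−f)δ)/sin δ ≈ 0.603, b = sin(fδ)/sin δ ≈ 0.873.
p = a·p₁ + b·p₂ ≈ (0.614, 0.480, 0.627); φ = arcsin(p_z) ≈ 38.82°, λ = atan2(p_y, p_x) ≈ 38.03°.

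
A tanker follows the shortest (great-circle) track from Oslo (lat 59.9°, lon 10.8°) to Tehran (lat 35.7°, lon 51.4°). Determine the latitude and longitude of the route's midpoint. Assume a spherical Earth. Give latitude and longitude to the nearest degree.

≈ lat 50°, lon 36°

Convert each endpoint to a unit vector on the sphere (x = cos φ cos λ, y = cos φ sin λ, z = sin φ).
The central angle between the endpoints is δ = arccos(p₁·p₂) ≈ 0.620 rad (35.5°).
Interpolate at f = 1/2 with slerp weights a = sin((1−f)δ)/sin δ ≈ 0.525, b = sin(fδ)/sin δ ≈ 0.525.
p = a·p₁ + b·p₂ ≈ (0.525, 0.383, 0.761); φ = arcsin(p_z) ≈ 49.51°, λ = atan2(p_y, p_x) ≈ 36.10°.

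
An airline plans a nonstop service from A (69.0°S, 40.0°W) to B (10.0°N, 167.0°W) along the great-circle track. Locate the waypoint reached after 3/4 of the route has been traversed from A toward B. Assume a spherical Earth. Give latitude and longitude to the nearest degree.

The haversine formula gives a central angle δ ≈ 1.955 rad (112.0°) between the endpoints.
Interpolate at f = 3/4 with slerp weights a = sin((1−f)δ)/sin δ ≈ 0.506, b = sin(fδ)/sin δ ≈ 1.073.
p = a·p₁ + b·p₂ ≈ (-0.890, -0.354, -0.286); φ = arcsin(p_z) ≈ -16.64°, λ = atan2(p_y, p_x) ≈ -158.30°.

≈ (17°S, 158°W)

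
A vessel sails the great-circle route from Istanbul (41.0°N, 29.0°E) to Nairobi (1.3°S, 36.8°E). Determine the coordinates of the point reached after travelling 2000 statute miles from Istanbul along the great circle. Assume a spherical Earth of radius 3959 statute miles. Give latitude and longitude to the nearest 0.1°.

≈ (12.5°N, 34.7°E)

The haversine formula gives a central angle δ ≈ 0.749 rad (42.9°) between the endpoints. The total great-circle distance is δ·R ≈ 0.749 × 3959 ≈ 2964 mi, so the target fraction is f = 2000/2964 ≈ 0.675.
Interpolate at f ≈ 0.675 with slerp weights a = sin((1−f)δ)/sin δ ≈ 0.354, b = sin(fδ)/sin δ ≈ 0.711.
p = a·p₁ + b·p₂ ≈ (0.803, 0.555, 0.216); φ = arcsin(p_z) ≈ 12.49°, λ = atan2(p_y, p_x) ≈ 34.67°.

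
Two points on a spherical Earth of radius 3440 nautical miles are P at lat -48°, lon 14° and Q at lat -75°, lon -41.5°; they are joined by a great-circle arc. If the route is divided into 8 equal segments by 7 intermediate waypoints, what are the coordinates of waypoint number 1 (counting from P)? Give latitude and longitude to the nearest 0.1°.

Convert each endpoint to a unit vector on the sphere (x = cos φ cos λ, y = cos φ sin λ, z = sin φ).
The central angle between the endpoints is δ = arccos(p₁·p₂) ≈ 0.616 rad (35.3°).
Interpolate at f = 1/8 with slerp weights a = sin((1−f)δ)/sin δ ≈ 0.888, b = sin(fδ)/sin δ ≈ 0.133.
p = a·p₁ + b·p₂ ≈ (0.603, 0.121, -0.789); φ = arcsin(p_z) ≈ -52.08°, λ = atan2(p_y, p_x) ≈ 11.35°.

≈ lat -52.1°, lon 11.4°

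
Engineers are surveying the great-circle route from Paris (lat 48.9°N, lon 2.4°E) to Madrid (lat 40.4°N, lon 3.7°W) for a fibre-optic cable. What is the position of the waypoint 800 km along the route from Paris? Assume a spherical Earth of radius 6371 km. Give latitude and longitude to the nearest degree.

≈ lat 43°N, lon 2°W

Convert each endpoint to a unit vector on the sphere (x = cos φ cos λ, y = cos φ sin λ, z = sin φ).
The central angle between the endpoints is δ = arccos(p₁·p₂) ≈ 0.166 rad (9.5°). The total great-circle distance is δ·R ≈ 0.166 × 6371 ≈ 1060 km, so the target fraction is f = 800/1060 ≈ 0.754.
Interpolate at f ≈ 0.754 with slerp weights a = sin((1−f)δ)/sin δ ≈ 0.247, b = sin(fδ)/sin δ ≈ 0.756.
p = a·p₁ + b·p₂ ≈ (0.736, -0.030, 0.676); φ = arcsin(p_z) ≈ 42.52°, λ = atan2(p_y, p_x) ≈ -2.36°.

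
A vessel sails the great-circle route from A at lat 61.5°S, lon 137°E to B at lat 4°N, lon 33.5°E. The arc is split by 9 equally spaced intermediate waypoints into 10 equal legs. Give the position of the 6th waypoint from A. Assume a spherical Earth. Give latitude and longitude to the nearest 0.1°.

Write both endpoints as unit vectors p₁, p₂ with components (cos φ cos λ, cos φ sin λ, sin φ).
The central angle between the endpoints is δ = arccos(p₁·p₂) ≈ 1.744 rad (99.9°).
Interpolate at f = 6/10 with slerp weights a = sin((1−f)δ)/sin δ ≈ 0.652, b = sin(fδ)/sin δ ≈ 0.879.
p = a·p₁ + b·p₂ ≈ (0.503, 0.696, -0.512); φ = arcsin(p_z) ≈ -30.79°, λ = atan2(p_y, p_x) ≈ 54.12°.

≈ lat 30.8°S, lon 54.1°E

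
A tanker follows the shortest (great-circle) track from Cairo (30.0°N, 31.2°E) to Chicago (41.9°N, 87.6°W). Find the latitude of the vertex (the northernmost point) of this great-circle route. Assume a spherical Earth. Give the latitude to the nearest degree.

The great circle lies in the plane with unit normal n̂ = (p₁ × p₂)/|p₁ × p₂|.
Here n̂_z ≈ -0.565; the vertex latitude is φ_max = arccos|n̂_z| ≈ 55.6°.
Check via Clairaut: cos φ_max = |cos φ₁| · sin C = cos(30.0°)·sin(40.7°) ≈ 0.565, again giving ≈ 55.6°.

≈ 56°N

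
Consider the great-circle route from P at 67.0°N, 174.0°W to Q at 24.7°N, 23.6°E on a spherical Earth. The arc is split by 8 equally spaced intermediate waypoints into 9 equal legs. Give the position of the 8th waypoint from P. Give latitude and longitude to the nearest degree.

Convert each endpoint to a unit vector on the sphere (x = cos φ cos λ, y = cos φ sin λ, z = sin φ).
The central angle between the endpoints is δ = arccos(p₁·p₂) ≈ 1.524 rad (87.3°).
Interpolate at f = 8/9 with slerp weights a = sin((1−f)δ)/sin δ ≈ 0.169, b = sin(fδ)/sin δ ≈ 0.978.
p = a·p₁ + b·p₂ ≈ (0.749, 0.349, 0.564); φ = arcsin(p_z) ≈ 34.33°, λ = atan2(p_y, p_x) ≈ 24.98°.

≈ 34°N, 25°E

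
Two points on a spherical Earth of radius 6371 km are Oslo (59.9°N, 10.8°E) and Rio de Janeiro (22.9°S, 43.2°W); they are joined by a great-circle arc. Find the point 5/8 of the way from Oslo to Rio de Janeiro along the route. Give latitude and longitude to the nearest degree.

Write both endpoints as unit vectors p₁, p₂ with components (cos φ cos λ, cos φ sin λ, sin φ).
The central angle between the endpoints is δ = arccos(p₁·p₂) ≈ 1.636 rad (93.7°).
Interpolate at f = 5/8 with slerp weights a = sin((1−f)δ)/sin δ ≈ 0.577, b = sin(fδ)/sin δ ≈ 0.855.
p = a·p₁ + b·p₂ ≈ (0.859, -0.485, 0.166); φ = arcsin(p_z) ≈ 9.58°, λ = atan2(p_y, p_x) ≈ -29.47°.

≈ 10°N, 29°W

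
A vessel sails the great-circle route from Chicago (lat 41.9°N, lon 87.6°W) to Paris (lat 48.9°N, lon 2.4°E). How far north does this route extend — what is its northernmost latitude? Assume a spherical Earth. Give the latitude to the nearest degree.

The great circle lies in the plane with unit normal n̂ = (p₁ × p₂)/|p₁ × p₂|.
Here n̂_z ≈ +0.566; the vertex latitude is φ_max = arccos|n̂_z| ≈ 55.5°.

≈ 56°N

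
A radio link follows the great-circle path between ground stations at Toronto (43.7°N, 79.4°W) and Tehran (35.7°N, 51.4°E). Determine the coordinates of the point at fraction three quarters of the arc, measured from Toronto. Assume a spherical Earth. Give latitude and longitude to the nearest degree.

From cos δ = sin φ₁ sin φ₂ + cos φ₁ cos φ₂ cos Δλ, the central angle is δ ≈ 1.551 rad (88.9°).
Interpolate at f = 3/4 with slerp weights a = sin((1−f)δ)/sin δ ≈ 0.378, b = sin(fδ)/sin δ ≈ 0.918.
p = a·p₁ + b·p₂ ≈ (0.516, 0.314, 0.797); φ = arcsin(p_z) ≈ 52.86°, λ = atan2(p_y, p_x) ≈ 31.35°.

≈ 53°N, 31°E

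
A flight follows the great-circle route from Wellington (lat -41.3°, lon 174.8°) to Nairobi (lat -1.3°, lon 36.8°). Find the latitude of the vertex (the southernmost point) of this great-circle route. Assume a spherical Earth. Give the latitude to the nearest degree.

The great circle lies in the plane with unit normal n̂ = (p₁ × p₂)/|p₁ × p₂|.
Here n̂_z ≈ -0.599; the vertex latitude is φ_max = arccos|n̂_z| ≈ 53.2°.
Check via Clairaut: cos φ_max = |cos φ₁| · sin C = cos(41.3°)·sin(127.2°) ≈ 0.599, again giving ≈ 53.2°.

≈ -53°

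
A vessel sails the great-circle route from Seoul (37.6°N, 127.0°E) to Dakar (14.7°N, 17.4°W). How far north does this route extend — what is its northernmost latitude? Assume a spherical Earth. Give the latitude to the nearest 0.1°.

≈ 59.7°N

The great circle lies in the plane with unit normal n̂ = (p₁ × p₂)/|p₁ × p₂|.
Here n̂_z ≈ -0.505; the vertex latitude is φ_max = arccos|n̂_z| ≈ 59.7°.
Check via Clairaut: cos φ_max = |cos φ₁| · sin C = cos(37.6°)·sin(39.6°) ≈ 0.505, again giving ≈ 59.7°.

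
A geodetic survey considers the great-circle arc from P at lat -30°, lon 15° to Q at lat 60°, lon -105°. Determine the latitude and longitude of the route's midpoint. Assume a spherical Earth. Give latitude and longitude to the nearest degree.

≈ lat 26°, lon -20°

The haversine formula gives a central angle δ ≈ 2.278 rad (130.5°) between the endpoints.
Interpolate at f = 1/2 with slerp weights a = sin((1−f)δ)/sin δ ≈ 1.194, b = sin(fδ)/sin δ ≈ 1.194.
p = a·p₁ + b·p₂ ≈ (0.845, -0.309, 0.437); φ = arcsin(p_z) ≈ 25.92°, λ = atan2(p_y, p_x) ≈ -20.10°.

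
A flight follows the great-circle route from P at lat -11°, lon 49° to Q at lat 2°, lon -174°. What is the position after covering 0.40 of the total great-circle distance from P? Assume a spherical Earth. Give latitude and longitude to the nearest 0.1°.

Convert each endpoint to a unit vector on the sphere (x = cos φ cos λ, y = cos φ sin λ, z = sin φ).
The central angle between the endpoints is δ = arccos(p₁·p₂) ≈ 2.381 rad (136.4°).
Interpolate at f = 0.40 with slerp weights a = sin((1−f)δ)/sin δ ≈ 1.435, b = sin(fδ)/sin δ ≈ 1.181.
p = a·p₁ + b·p₂ ≈ (-0.250, 0.940, -0.233); φ = arcsin(p_z) ≈ -13.45°, λ = atan2(p_y, p_x) ≈ 104.88°.

≈ lat -13.5°, lon 104.9°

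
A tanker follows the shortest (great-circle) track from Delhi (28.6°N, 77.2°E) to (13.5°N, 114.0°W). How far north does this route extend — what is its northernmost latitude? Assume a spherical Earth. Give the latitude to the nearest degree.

≈ 76°N

The great circle lies in the plane with unit normal n̂ = (p₁ × p₂)/|p₁ × p₂|.
Here n̂_z ≈ +0.241; the vertex latitude is φ_max = arccos|n̂_z| ≈ 76.1°.
Check via Clairaut: cos φ_max = |cos φ₁| · sin C = cos(28.6°)·sin(15.9°) ≈ 0.241, again giving ≈ 76.1°.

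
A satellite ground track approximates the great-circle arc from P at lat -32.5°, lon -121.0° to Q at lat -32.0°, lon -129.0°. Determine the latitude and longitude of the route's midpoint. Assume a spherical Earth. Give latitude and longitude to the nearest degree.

≈ lat -32°, lon -125°

The haversine formula gives a central angle δ ≈ 0.118 rad (6.8°) between the endpoints.
Interpolate at f = 1/2 with slerp weights a = sin((1−f)δ)/sin δ ≈ 0.501, b = sin(fδ)/sin δ ≈ 0.501.
p = a·p₁ + b·p₂ ≈ (-0.485, -0.692, -0.535); φ = arcsin(p_z) ≈ -32.31°, λ = atan2(p_y, p_x) ≈ -125.01°.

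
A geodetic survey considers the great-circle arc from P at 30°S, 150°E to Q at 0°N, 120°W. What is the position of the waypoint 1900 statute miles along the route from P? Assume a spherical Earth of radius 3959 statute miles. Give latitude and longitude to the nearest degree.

Write both endpoints as unit vectors p₁, p₂ with components (cos φ cos λ, cos φ sin λ, sin φ).
The central angle between the endpoints is δ = arccos(p₁·p₂) ≈ 1.571 rad (90.0°). The total great-circle distance is δ·R ≈ 1.571 × 3959 ≈ 6219 mi, so the target fraction is f = 1900/6219 ≈ 0.306.
Interpolate at f ≈ 0.306 with slerp weights a = sin((1−f)δ)/sin δ ≈ 0.887, b = sin(fδ)/sin δ ≈ 0.462.
p = a·p₁ + b·p₂ ≈ (-0.896, -0.016, -0.444); φ = arcsin(p_z) ≈ -26.33°, λ = atan2(p_y, p_x) ≈ -178.99°.

≈ 26°S, 179°W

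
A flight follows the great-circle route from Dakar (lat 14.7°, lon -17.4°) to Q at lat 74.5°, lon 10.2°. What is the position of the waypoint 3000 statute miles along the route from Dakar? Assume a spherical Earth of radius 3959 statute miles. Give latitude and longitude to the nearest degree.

≈ lat 57°, lon -7°

Write both endpoints as unit vectors p₁, p₂ with components (cos φ cos λ, cos φ sin λ, sin φ).
The central angle between the endpoints is δ = arccos(p₁·p₂) ≈ 1.077 rad (61.7°). The total great-circle distance is δ·R ≈ 1.077 × 3959 ≈ 4265 mi, so the target fraction is f = 3000/4265 ≈ 0.703.
Interpolate at f ≈ 0.703 with slerp weights a = sin((1−f)δ)/sin δ ≈ 0.357, b = sin(fδ)/sin δ ≈ 0.780.
p = a·p₁ + b·p₂ ≈ (0.535, -0.066, 0.843); φ = arcsin(p_z) ≈ 57.41°, λ = atan2(p_y, p_x) ≈ -7.07°.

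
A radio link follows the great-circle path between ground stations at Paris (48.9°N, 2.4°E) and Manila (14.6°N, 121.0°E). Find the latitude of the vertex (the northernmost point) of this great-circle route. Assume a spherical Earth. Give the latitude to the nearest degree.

≈ 56°N

The great circle lies in the plane with unit normal n̂ = (p₁ × p₂)/|p₁ × p₂|.
Here n̂_z ≈ +0.562; the vertex latitude is φ_max = arccos|n̂_z| ≈ 55.8°.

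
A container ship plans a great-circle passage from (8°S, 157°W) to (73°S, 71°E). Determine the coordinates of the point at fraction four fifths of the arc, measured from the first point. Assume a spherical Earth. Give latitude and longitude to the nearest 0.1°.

Write both endpoints as unit vectors p₁, p₂ with components (cos φ cos λ, cos φ sin λ, sin φ).
The central angle between the endpoints is δ = arccos(p₁·p₂) ≈ 1.631 rad (93.5°).
Interpolate at f = 4/5 with slerp weights a = sin((1−f)δ)/sin δ ≈ 0.321, b = sin(fδ)/sin δ ≈ 0.967.
p = a·p₁ + b·p₂ ≈ (-0.201, 0.143, -0.969); φ = arcsin(p_z) ≈ -75.73°, λ = atan2(p_y, p_x) ≈ 144.53°.

≈ (75.7°S, 144.5°E)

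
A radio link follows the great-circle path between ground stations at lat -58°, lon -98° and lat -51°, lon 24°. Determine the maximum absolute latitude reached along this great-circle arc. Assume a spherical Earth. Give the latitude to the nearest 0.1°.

The great circle lies in the plane with unit normal n̂ = (p₁ × p₂)/|p₁ × p₂|.
Here n̂_z ≈ +0.323; the vertex latitude is φ_max = arccos|n̂_z| ≈ 71.2°.

≈ -71.2°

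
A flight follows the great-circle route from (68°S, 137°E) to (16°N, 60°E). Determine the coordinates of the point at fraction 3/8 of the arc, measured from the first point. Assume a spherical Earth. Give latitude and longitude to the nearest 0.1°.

≈ (41.7°S, 86.1°E)

From cos δ = sin φ₁ sin φ₂ + cos φ₁ cos φ₂ cos Δλ, the central angle is δ ≈ 1.746 rad (100.1°).
Interpolate at f = 3/8 with slerp weights a = sin((1−f)δ)/sin δ ≈ 0.901, b = sin(fδ)/sin δ ≈ 0.619.
p = a·p₁ + b·p₂ ≈ (0.050, 0.745, -0.665); φ = arcsin(p_z) ≈ -41.68°, λ = atan2(p_y, p_x) ≈ 86.13°.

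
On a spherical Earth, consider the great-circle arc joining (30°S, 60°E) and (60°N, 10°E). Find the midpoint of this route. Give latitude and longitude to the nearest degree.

From cos δ = sin φ₁ sin φ₂ + cos φ₁ cos φ₂ cos Δλ, the central angle is δ ≈ 1.726 rad (98.9°).
Interpolate at f = 1/2 with slerp weights a = sin((1−f)δ)/sin δ ≈ 0.769, b = sin(fδ)/sin δ ≈ 0.769.
p = a·p₁ + b·p₂ ≈ (0.712, 0.644, 0.282); φ = arcsin(p_z) ≈ 16.35°, λ = atan2(p_y, p_x) ≈ 42.12°.

≈ (16°N, 42°E)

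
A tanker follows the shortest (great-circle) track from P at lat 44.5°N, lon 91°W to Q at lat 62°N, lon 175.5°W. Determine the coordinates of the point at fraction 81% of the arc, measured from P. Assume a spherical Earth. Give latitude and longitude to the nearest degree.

≈ lat 64°N, lon 155°W

Write both endpoints as unit vectors p₁, p₂ with components (cos φ cos λ, cos φ sin λ, sin φ).
The central angle between the endpoints is δ = arccos(p₁·p₂) ≈ 0.862 rad (49.4°).
Interpolate at f = 0.81 with slerp weights a = sin((1−f)δ)/sin δ ≈ 0.215, b = sin(fδ)/sin δ ≈ 0.847.
p = a·p₁ + b·p₂ ≈ (-0.399, -0.184, 0.898); φ = arcsin(p_z) ≈ 63.93°, λ = atan2(p_y, p_x) ≈ -155.20°.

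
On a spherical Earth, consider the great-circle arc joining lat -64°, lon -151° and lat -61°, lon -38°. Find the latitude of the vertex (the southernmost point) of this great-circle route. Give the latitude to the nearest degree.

The great circle lies in the plane with unit normal n̂ = (p₁ × p₂)/|p₁ × p₂|.
Here n̂_z ≈ +0.275; the vertex latitude is φ_max = arccos|n̂_z| ≈ 74.0°.
Check via Clairaut: cos φ_max = |cos φ₁| · sin C = cos(64.0°)·sin(141.1°) ≈ 0.275, again giving ≈ 74.0°.

≈ -74°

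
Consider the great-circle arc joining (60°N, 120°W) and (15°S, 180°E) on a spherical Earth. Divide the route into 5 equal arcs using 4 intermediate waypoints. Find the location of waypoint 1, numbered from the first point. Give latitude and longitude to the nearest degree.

Convert each endpoint to a unit vector on the sphere (x = cos φ cos λ, y = cos φ sin λ, z = sin φ).
The central angle between the endpoints is δ = arccos(p₁·p₂) ≈ 1.553 rad (89.0°).
Interpolate at f = 1/5 with slerp weights a = sin((1−f)δ)/sin δ ≈ 0.947, b = sin(fδ)/sin δ ≈ 0.306.
p = a·p₁ + b·p₂ ≈ (-0.532, -0.410, 0.741); φ = arcsin(p_z) ≈ 47.80°, λ = atan2(p_y, p_x) ≈ -142.38°.

≈ (48°N, 142°W)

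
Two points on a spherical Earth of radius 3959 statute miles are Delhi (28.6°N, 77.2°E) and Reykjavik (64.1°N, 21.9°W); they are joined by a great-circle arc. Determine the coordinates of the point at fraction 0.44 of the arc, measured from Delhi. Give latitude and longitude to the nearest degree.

Convert each endpoint to a unit vector on the sphere (x = cos φ cos λ, y = cos φ sin λ, z = sin φ).
The central angle between the endpoints is δ = arccos(p₁·p₂) ≈ 1.192 rad (68.3°).
Interpolate at f = 0.44 with slerp weights a = sin((1−f)δ)/sin δ ≈ 0.666, b = sin(fδ)/sin δ ≈ 0.539.
p = a·p₁ + b·p₂ ≈ (0.348, 0.483, 0.804); φ = arcsin(p_z) ≈ 53.49°, λ = atan2(p_y, p_x) ≈ 54.20°.

≈ 53°N, 54°E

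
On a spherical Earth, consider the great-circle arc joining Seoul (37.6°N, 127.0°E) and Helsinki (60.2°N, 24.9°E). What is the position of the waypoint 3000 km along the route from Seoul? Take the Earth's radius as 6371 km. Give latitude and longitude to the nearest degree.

The haversine formula gives a central angle δ ≈ 1.107 rad (63.5°) between the endpoints. The total great-circle distance is δ·R ≈ 1.107 × 6371 ≈ 7056 km, so the target fraction is f = 3000/7056 ≈ 0.425.
Interpolate at f ≈ 0.425 with slerp weights a = sin((1−f)δ)/sin δ ≈ 0.665, b = sin(fδ)/sin δ ≈ 0.507.
p = a·p₁ + b·p₂ ≈ (-0.088, 0.527, 0.846); φ = arcsin(p_z) ≈ 57.73°, λ = atan2(p_y, p_x) ≈ 99.51°.

≈ (58°N, 100°E)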